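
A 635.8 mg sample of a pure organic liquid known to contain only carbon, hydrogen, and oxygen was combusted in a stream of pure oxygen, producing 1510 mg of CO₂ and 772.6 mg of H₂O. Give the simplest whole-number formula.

C4H10O

mol C = 1.510 g CO₂ ÷ 44.009 g/mol = 0.034311 mol
mol H = 2 × 0.7726 g H₂O ÷ 18.015 g/mol = 0.085773 mol
mass O = 0.6358 − (0.41211 + 0.086459) = 0.13723 g → mol O = 0.13723 ÷ 15.999 = 0.0085774 mol
Divide by the smallest (0.0085774 mol): C 4.000, H 10.000, O 1.000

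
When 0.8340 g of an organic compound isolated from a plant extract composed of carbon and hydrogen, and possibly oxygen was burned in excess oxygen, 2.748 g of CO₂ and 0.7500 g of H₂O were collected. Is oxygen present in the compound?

mol C = 2.748 g CO₂ ÷ 44.009 g/mol = 0.062442 mol
mol H = 2 × 0.7500 g H₂O ÷ 18.015 g/mol = 0.083264 mol
C and H together account for 0.83392 g — essentially the entire 0.8340 g sample — so the compound contains no oxygen.

no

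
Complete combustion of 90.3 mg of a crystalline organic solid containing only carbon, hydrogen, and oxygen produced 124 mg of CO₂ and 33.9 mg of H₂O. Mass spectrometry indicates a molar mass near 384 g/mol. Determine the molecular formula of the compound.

mol C = 0.124 g CO₂ ÷ 44.009 g/mol = 0.002818 mol
mol H = 2 × 0.0339 g H₂O ÷ 18.015 g/mol = 0.003764 mol
mass O = 0.0903 − (0.03384 + 0.003794) = 0.05266 g → mol O = 0.05266 ÷ 15.999 = 0.003292 mol
Divide by the smallest (0.002818 mol): C 1.000, H 1.336, O 1.168
Multiplying each by 6 gives whole numbers: C 6.00, H 8.01, O 7.01
Empirical formula: C6H8O7
Empirical-formula mass = 192.12 g/mol; 384 ÷ 192.12 ≈ 2, so the molecular formula is C12H16O14.

C12H16O14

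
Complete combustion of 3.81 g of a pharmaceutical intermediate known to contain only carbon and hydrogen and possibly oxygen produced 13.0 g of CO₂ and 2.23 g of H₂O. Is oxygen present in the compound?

no

mol C = 13.0 g CO₂ ÷ 44.009 g/mol = 0.2954 mol
mol H = 2 × 2.23 g H₂O ÷ 18.015 g/mol = 0.2476 mol
C and H together account for 3.798 g — essentially the entire 3.81 g sample — so the compound contains no oxygen.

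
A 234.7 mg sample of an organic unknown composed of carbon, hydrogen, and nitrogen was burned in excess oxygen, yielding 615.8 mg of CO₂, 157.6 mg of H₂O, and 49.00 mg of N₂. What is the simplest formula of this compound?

mol C = 0.6158 g CO₂ ÷ 44.009 g/mol = 0.013993 mol
mol H = 2 × 0.1576 g H₂O ÷ 18.015 g/mol = 0.017497 mol
mol N = 2 × 0.04900 g N₂ ÷ 28.014 g/mol = 0.0034983 mol
Divide by the smallest (0.0034983 mol): C 4.000, H 5.002, N 1.000

C4H5N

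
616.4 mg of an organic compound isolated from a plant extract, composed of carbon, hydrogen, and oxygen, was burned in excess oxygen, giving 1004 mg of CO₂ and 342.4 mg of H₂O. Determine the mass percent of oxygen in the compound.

mol C = 1.004 g CO₂ ÷ 44.009 g/mol = 0.022814 mol
mol H = 2 × 0.3424 g H₂O ÷ 18.015 g/mol = 0.038013 mol
mass O = 0.6164 − (0.27401 + 0.038317) = 0.30407 g → mol O = 0.30407 ÷ 15.999 = 0.019006 mol
mass % O = 0.30407 g ÷ 0.6164 g × 100%

49.33%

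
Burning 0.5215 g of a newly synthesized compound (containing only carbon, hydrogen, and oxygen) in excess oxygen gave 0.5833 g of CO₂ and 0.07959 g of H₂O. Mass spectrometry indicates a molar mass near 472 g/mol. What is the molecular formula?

mol C = 0.5833 g CO₂ ÷ 44.009 g/mol = 0.013254 mol
mol H = 2 × 0.07959 g H₂O ÷ 18.015 g/mol = 0.0088360 mol
mass O = 0.5215 − (0.15920 + 0.0089067) = 0.35340 g → mol O = 0.35340 ÷ 15.999 = 0.022089 mol
Divide by the smallest (0.0088360 mol): C 1.500, H 1.000, O 2.500
Multiplying each by 2 gives whole numbers: C 3.00, H 2.00, O 5.00
Empirical formula: C3H2O5
Empirical-formula mass = 118.04 g/mol; 472 ÷ 118.04 ≈ 4, so the molecular formula is C12H8O20.

C12H8O20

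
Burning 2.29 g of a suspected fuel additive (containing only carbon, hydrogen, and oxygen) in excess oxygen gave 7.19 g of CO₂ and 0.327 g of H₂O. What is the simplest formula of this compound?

mol C = 7.19 g CO₂ ÷ 44.009 g/mol = 0.1634 mol
mol H = 2 × 0.327 g H₂O ÷ 18.015 g/mol = 0.03630 mol
mass O = 2.29 − (1.962 + 0.03659) = 0.2911 g → mol O = 0.2911 ÷ 15.999 = 0.01819 mol
Divide by the smallest (0.01819 mol): C 8.979, H 1.995, O 1.000

C9H2O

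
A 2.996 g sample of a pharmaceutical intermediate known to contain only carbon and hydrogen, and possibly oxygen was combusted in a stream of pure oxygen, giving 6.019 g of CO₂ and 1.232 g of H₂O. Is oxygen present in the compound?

mol C = 6.019 g CO₂ ÷ 44.009 g/mol = 0.13677 mol
mol H = 2 × 1.232 g H₂O ÷ 18.015 g/mol = 0.13677 mol
C and H account for only 1.7806 g of the 2.996 g sample; the remaining 1.2154 g must be oxygen.

yes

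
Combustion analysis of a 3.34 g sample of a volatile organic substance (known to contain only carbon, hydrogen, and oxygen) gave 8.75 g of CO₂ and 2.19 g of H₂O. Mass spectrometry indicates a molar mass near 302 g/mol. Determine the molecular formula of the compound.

mol C = 8.75 g CO₂ ÷ 44.009 g/mol = 0.1988 mol
mol H = 2 × 2.19 g H₂O ÷ 18.015 g/mol = 0.2431 mol
mass O = 3.34 − (2.388 + 0.2451) = 0.7069 g → mol O = 0.7069 ÷ 15.999 = 0.04418 mol
Divide by the smallest (0.04418 mol): C 4.500, H 5.503, O 1.000
Multiplying each by 2 gives whole numbers: C 9.00, H 11.01, O 2.00
Empirical formula: C9H11O2
Empirical-formula mass = 151.19 g/mol; 302 ÷ 151.19 ≈ 2, so the molecular formula is C18H22O4.

C18H22O4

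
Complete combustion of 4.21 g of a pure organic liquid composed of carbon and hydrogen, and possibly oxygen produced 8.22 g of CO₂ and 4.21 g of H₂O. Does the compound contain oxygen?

yes

mol C = 8.22 g CO₂ ÷ 44.009 g/mol = 0.1868 mol
mol H = 2 × 4.21 g H₂O ÷ 18.015 g/mol = 0.4674 mol
C and H account for only 2.715 g of the 4.21 g sample; the remaining 1.495 g must be oxygen.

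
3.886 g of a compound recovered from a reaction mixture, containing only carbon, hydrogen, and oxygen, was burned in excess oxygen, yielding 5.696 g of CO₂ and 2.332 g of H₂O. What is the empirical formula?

mol C = 5.696 g CO₂ ÷ 44.009 g/mol = 0.12943 mol
mol H = 2 × 2.332 g H₂O ÷ 18.015 g/mol = 0.25890 mol
mass O = 3.886 − (1.5546 + 0.26097) = 2.0705 g → mol O = 2.0705 ÷ 15.999 = 0.12941 mol
Divide by the smallest (0.12941 mol): C 1.000, H 2.001, O 1.000

CH2O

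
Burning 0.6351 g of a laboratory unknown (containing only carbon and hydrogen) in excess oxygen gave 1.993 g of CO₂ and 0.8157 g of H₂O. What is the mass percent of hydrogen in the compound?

14.37%

mol C = 1.993 g CO₂ ÷ 44.009 g/mol = 0.045286 mol
mol H = 2 × 0.8157 g H₂O ÷ 18.015 g/mol = 0.090558 mol
mass % H = 0.091282 g ÷ 0.6351 g × 100%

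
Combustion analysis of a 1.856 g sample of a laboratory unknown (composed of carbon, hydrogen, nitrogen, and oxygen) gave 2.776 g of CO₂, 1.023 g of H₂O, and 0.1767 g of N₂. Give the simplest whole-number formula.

mol C = 2.776 g CO₂ ÷ 44.009 g/mol = 0.063078 mol
mol H = 2 × 1.023 g H₂O ÷ 18.015 g/mol = 0.11357 mol
mol N = 2 × 0.1767 g N₂ ÷ 28.014 g/mol = 0.012615 mol
mass O = 1.856 − (0.75763 + 0.11448 + 0.17670) = 0.80719 g → mol O = 0.80719 ÷ 15.999 = 0.050452 mol
Divide by the smallest (0.012615 mol): C 5.000, H 9.003, N 1.000, O 3.999

C5H9NO4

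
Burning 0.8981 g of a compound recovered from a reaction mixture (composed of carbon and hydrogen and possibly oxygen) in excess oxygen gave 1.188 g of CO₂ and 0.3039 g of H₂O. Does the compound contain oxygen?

yes

mol C = 1.188 g CO₂ ÷ 44.009 g/mol = 0.026994 mol
mol H = 2 × 0.3039 g H₂O ÷ 18.015 g/mol = 0.033739 mol
C and H account for only 0.35824 g of the 0.8981 g sample; the remaining 0.53986 g must be oxygen.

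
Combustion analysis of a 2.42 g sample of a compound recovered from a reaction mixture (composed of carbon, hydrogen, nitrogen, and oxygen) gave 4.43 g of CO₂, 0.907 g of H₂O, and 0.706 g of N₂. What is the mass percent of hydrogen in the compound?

mol C = 4.43 g CO₂ ÷ 44.009 g/mol = 0.1007 mol
mol H = 2 × 0.907 g H₂O ÷ 18.015 g/mol = 0.1007 mol
mol N = 2 × 0.706 g N₂ ÷ 28.014 g/mol = 0.05040 mol
mass O = 2.42 − (1.209 + 0.1015 + 0.7060) = 0.4035 g → mol O = 0.4035 ÷ 15.999 = 0.02522 mol
mass % H = 0.1015 g ÷ 2.42 g × 100%

4.2%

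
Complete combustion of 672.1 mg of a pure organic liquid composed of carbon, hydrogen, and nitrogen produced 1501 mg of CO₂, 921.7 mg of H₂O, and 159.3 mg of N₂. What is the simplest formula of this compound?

C3H9N

mol C = 1.501 g CO₂ ÷ 44.009 g/mol = 0.034107 mol
mol H = 2 × 0.9217 g H₂O ÷ 18.015 g/mol = 0.10233 mol
mol N = 2 × 0.1593 g N₂ ÷ 28.014 g/mol = 0.011373 mol
Divide by the smallest (0.011373 mol): C 2.999, H 8.997, N 1.000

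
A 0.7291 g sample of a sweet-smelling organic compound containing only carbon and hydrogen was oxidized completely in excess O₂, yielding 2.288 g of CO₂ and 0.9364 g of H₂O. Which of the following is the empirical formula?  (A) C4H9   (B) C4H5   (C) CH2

mol C = 2.288 g CO₂ ÷ 44.009 g/mol = 0.051989 mol
mol H = 2 × 0.9364 g H₂O ÷ 18.015 g/mol = 0.10396 mol
Divide by the smallest (0.051989 mol): C 1.000, H 2.000

(C) CH2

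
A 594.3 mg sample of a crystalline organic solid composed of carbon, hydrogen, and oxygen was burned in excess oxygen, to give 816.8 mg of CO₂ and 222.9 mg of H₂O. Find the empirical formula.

C6H8O7

mol C = 0.8168 g CO₂ ÷ 44.009 g/mol = 0.018560 mol
mol H = 2 × 0.2229 g H₂O ÷ 18.015 g/mol = 0.024746 mol
mass O = 0.5943 − (0.22292 + 0.024944) = 0.34643 g → mol O = 0.34643 ÷ 15.999 = 0.021653 mol
Divide by the smallest (0.018560 mol): C 1.000, H 1.333, O 1.167
Multiplying each by 6 gives whole numbers: C 6.00, H 8.00, O 7.00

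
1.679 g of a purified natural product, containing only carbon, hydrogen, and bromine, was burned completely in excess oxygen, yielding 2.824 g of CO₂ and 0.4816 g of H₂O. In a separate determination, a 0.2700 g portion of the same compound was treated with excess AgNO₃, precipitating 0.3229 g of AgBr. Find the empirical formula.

mol C = 2.824 g CO₂ ÷ 44.009 g/mol = 0.064169 mol
mol H = 2 × 0.4816 g H₂O ÷ 18.015 g/mol = 0.053467 mol
From the AgBr data: mol Br per gram of compound = (0.3229 ÷ 187.772) ÷ 0.2700 = 0.0063690 mol/g, so in the 1.679 g combustion sample mol Br = 0.010694 mol
Divide by the smallest (0.010694 mol): C 6.001, H 5.000, Br 1.000

C6H5Br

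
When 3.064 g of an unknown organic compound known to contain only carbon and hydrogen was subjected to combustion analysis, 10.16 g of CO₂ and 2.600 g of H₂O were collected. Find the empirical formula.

mol C = 10.16 g CO₂ ÷ 44.009 g/mol = 0.23086 mol
mol H = 2 × 2.600 g H₂O ÷ 18.015 g/mol = 0.28865 mol
Divide by the smallest (0.23086 mol): C 1.000, H 1.250
Multiplying each by 4 gives whole numbers: C 4.00, H 5.00

C4H5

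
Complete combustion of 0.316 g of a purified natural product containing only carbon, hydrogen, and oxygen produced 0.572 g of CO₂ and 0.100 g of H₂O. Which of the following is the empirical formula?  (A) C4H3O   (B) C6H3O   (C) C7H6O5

(C) C7H6O5

mol C = 0.572 g CO₂ ÷ 44.009 g/mol = 0.01300 mol
mol H = 2 × 0.100 g H₂O ÷ 18.015 g/mol = 0.01110 mol
mass O = 0.316 − (0.1561 + 0.01119) = 0.1487 g → mol O = 0.1487 ÷ 15.999 = 0.009294 mol
Divide by the smallest (0.009294 mol): C 1.398, H 1.194, O 1.000
Multiplying each by 5 gives whole numbers: C 6.99, H 5.97, O 5.00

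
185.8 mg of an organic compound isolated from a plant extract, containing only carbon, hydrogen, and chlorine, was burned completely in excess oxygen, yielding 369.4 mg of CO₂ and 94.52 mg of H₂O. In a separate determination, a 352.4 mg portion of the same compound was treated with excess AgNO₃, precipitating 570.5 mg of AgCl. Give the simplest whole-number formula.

mol C = 0.3694 g CO₂ ÷ 44.009 g/mol = 0.0083937 mol
mol H = 2 × 0.09452 g H₂O ÷ 18.015 g/mol = 0.010493 mol
From the AgCl data: mol Cl per gram of compound = (0.5705 ÷ 143.318) ÷ 0.3524 = 0.011296 mol/g, so in the 0.1858 g combustion sample mol Cl = 0.0020988 mol
Divide by the smallest (0.0020988 mol): C 3.999, H 5.000, Cl 1.000

C4H5Cl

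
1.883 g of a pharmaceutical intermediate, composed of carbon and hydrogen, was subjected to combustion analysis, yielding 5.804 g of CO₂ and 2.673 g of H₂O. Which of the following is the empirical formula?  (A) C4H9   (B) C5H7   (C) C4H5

(A) C4H9

mol C = 5.804 g CO₂ ÷ 44.009 g/mol = 0.13188 mol
mol H = 2 × 2.673 g H₂O ÷ 18.015 g/mol = 0.29675 mol
Divide by the smallest (0.13188 mol): C 1.000, H 2.250
Multiplying each by 4 gives whole numbers: C 4.00, H 9.00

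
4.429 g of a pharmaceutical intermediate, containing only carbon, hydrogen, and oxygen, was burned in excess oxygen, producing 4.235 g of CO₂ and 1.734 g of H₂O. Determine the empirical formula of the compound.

CH2O2

mol C = 4.235 g CO₂ ÷ 44.009 g/mol = 0.096230 mol
mol H = 2 × 1.734 g H₂O ÷ 18.015 g/mol = 0.19251 mol
mass O = 4.429 − (1.1558 + 0.19405) = 3.0791 g → mol O = 3.0791 ÷ 15.999 = 0.19246 mol
Divide by the smallest (0.096230 mol): C 1.000, H 2.000, O 2.000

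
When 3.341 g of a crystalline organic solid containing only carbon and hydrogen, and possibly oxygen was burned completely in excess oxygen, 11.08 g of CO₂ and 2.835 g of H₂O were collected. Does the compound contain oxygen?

mol C = 11.08 g CO₂ ÷ 44.009 g/mol = 0.25177 mol
mol H = 2 × 2.835 g H₂O ÷ 18.015 g/mol = 0.31474 mol
C and H together account for 3.3412 g — essentially the entire 3.341 g sample — so the compound contains no oxygen.

no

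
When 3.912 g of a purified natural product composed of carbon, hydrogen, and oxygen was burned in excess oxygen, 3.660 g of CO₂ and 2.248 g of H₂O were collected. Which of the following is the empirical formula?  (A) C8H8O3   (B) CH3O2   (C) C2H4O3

mol C = 3.660 g CO₂ ÷ 44.009 g/mol = 0.083165 mol
mol H = 2 × 2.248 g H₂O ÷ 18.015 g/mol = 0.24957 mol
mass O = 3.912 − (0.99889 + 0.25157) = 2.6615 g → mol O = 2.6615 ÷ 15.999 = 0.16636 mol
Divide by the smallest (0.083165 mol): C 1.000, H 3.001, O 2.000

(B) CH3O2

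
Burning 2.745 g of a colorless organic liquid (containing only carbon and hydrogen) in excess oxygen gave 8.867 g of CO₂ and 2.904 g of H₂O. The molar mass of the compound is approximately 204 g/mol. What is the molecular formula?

mol C = 8.867 g CO₂ ÷ 44.009 g/mol = 0.20148 mol
mol H = 2 × 2.904 g H₂O ÷ 18.015 g/mol = 0.32240 mol
Divide by the smallest (0.20148 mol): C 1.000, H 1.600
Multiplying each by 5 gives whole numbers: C 5.00, H 8.00
Empirical formula: C5H8
Empirical-formula mass = 68.12 g/mol; 204 ÷ 68.12 ≈ 3, so the molecular formula is C15H24.

C15H24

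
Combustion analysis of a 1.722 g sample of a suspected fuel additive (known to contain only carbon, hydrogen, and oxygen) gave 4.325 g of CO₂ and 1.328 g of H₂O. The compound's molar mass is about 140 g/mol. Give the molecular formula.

C8H12O2

mol C = 4.325 g CO₂ ÷ 44.009 g/mol = 0.098275 mol
mol H = 2 × 1.328 g H₂O ÷ 18.015 g/mol = 0.14743 mol
mass O = 1.722 − (1.1804 + 0.14861) = 0.39300 g → mol O = 0.39300 ÷ 15.999 = 0.024564 mol
Divide by the smallest (0.024564 mol): C 4.001, H 6.002, O 1.000
Empirical formula: C4H6O
Empirical-formula mass = 70.09 g/mol; 140 ÷ 70.09 ≈ 2, so the molecular formula is C8H12O2.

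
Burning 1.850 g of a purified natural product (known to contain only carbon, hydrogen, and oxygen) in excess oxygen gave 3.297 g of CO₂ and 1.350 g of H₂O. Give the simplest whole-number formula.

mol C = 3.297 g CO₂ ÷ 44.009 g/mol = 0.074916 mol
mol H = 2 × 1.350 g H₂O ÷ 18.015 g/mol = 0.14988 mol
mass O = 1.850 − (0.89982 + 0.15107) = 0.79910 g → mol O = 0.79910 ÷ 15.999 = 0.049947 mol
Divide by the smallest (0.049947 mol): C 1.500, H 3.001, O 1.000
Multiplying each by 2 gives whole numbers: C 3.00, H 6.00, O 2.00

C3H6O2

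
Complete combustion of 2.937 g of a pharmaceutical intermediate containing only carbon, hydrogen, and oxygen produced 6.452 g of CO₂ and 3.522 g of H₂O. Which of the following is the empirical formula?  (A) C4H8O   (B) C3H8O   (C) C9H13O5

(B) C3H8O

mol C = 6.452 g CO₂ ÷ 44.009 g/mol = 0.14661 mol
mol H = 2 × 3.522 g H₂O ÷ 18.015 g/mol = 0.39101 mol
mass O = 2.937 − (1.7609 + 0.39414) = 0.78198 g → mol O = 0.78198 ÷ 15.999 = 0.048877 mol
Divide by the smallest (0.048877 mol): C 3.000, H 8.000, O 1.000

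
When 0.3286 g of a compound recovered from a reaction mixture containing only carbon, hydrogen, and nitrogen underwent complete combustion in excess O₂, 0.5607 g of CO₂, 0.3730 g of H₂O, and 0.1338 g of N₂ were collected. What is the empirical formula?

mol C = 0.5607 g CO₂ ÷ 44.009 g/mol = 0.012741 mol
mol H = 2 × 0.3730 g H₂O ÷ 18.015 g/mol = 0.041410 mol
mol N = 2 × 0.1338 g N₂ ÷ 28.014 g/mol = 0.0095524 mol
Divide by the smallest (0.0095524 mol): C 1.334, H 4.335, N 1.000
Multiplying each by 3 gives whole numbers: C 4.00, H 13.01, N 3.00

C4H13N3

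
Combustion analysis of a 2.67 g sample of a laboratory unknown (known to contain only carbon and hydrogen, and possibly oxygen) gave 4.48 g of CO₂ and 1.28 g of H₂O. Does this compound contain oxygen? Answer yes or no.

mol C = 4.48 g CO₂ ÷ 44.009 g/mol = 0.1018 mol
mol H = 2 × 1.28 g H₂O ÷ 18.015 g/mol = 0.1421 mol
C and H account for only 1.366 g of the 2.67 g sample; the remaining 1.304 g must be oxygen.

yes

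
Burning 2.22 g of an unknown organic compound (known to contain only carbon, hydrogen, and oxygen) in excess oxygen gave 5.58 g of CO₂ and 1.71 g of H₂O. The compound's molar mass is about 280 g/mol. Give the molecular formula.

mol C = 5.58 g CO₂ ÷ 44.009 g/mol = 0.1268 mol
mol H = 2 × 1.71 g H₂O ÷ 18.015 g/mol = 0.1898 mol
mass O = 2.22 − (1.523 + 0.1914) = 0.5057 g → mol O = 0.5057 ÷ 15.999 = 0.03161 mol
Divide by the smallest (0.03161 mol): C 4.011, H 6.006, O 1.000
Empirical formula: C4H6O
Empirical-formula mass = 70.09 g/mol; 280 ÷ 70.09 ≈ 4, so the molecular formula is C16H24O4.

C16H24O4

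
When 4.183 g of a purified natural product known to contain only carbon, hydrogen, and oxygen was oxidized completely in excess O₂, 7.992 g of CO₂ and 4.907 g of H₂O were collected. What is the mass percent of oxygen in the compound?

mol C = 7.992 g CO₂ ÷ 44.009 g/mol = 0.18160 mol
mol H = 2 × 4.907 g H₂O ÷ 18.015 g/mol = 0.54477 mol
mass O = 4.183 − (2.1812 + 0.54913) = 1.4527 g → mol O = 1.4527 ÷ 15.999 = 0.090799 mol
mass % O = 1.4527 g ÷ 4.183 g × 100%

34.73%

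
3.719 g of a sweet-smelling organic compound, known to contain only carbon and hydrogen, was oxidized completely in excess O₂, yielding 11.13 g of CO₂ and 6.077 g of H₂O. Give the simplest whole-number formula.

C3H8

mol C = 11.13 g CO₂ ÷ 44.009 g/mol = 0.25290 mol
mol H = 2 × 6.077 g H₂O ÷ 18.015 g/mol = 0.67466 mol
Divide by the smallest (0.25290 mol): C 1.000, H 2.668
Multiplying each by 3 gives whole numbers: C 3.00, H 8.00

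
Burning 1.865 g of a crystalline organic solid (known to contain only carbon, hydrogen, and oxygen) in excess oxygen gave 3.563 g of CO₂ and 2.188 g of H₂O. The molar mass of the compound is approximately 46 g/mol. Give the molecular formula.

C2H6O

mol C = 3.563 g CO₂ ÷ 44.009 g/mol = 0.080961 mol
mol H = 2 × 2.188 g H₂O ÷ 18.015 g/mol = 0.24291 mol
mass O = 1.865 − (0.97242 + 0.24485) = 0.64773 g → mol O = 0.64773 ÷ 15.999 = 0.040486 mol
Divide by the smallest (0.040486 mol): C 2.000, H 6.000, O 1.000
Empirical formula: C2H6O
Empirical-formula mass = 46.07 g/mol; 46 ÷ 46.07 ≈ 1, so the molecular formula is C2H6O.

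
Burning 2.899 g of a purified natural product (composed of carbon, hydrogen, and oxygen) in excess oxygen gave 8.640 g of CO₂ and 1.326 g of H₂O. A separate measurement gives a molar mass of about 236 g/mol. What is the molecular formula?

C16H12O2

mol C = 8.640 g CO₂ ÷ 44.009 g/mol = 0.19632 mol
mol H = 2 × 1.326 g H₂O ÷ 18.015 g/mol = 0.14721 mol
mass O = 2.899 − (2.3580 + 0.14839) = 0.39257 g → mol O = 0.39257 ÷ 15.999 = 0.024537 mol
Divide by the smallest (0.024537 mol): C 8.001, H 5.999, O 1.000
Empirical formula: C8H6O
Empirical-formula mass = 118.13 g/mol; 236 ÷ 118.13 ≈ 2, so the molecular formula is C16H12O2.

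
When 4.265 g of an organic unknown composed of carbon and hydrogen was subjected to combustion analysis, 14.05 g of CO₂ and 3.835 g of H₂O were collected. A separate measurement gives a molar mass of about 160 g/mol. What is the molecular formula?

C12H16

mol C = 14.05 g CO₂ ÷ 44.009 g/mol = 0.31925 mol
mol H = 2 × 3.835 g H₂O ÷ 18.015 g/mol = 0.42576 mol
Divide by the smallest (0.31925 mol): C 1.000, H 1.334
Multiplying each by 3 gives whole numbers: C 3.00, H 4.00
Empirical formula: C3H4
Empirical-formula mass = 40.06 g/mol; 160 ÷ 40.06 ≈ 4, so the molecular formula is C12H16.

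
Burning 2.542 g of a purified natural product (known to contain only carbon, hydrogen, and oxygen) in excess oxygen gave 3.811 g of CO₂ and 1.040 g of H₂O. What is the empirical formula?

C3H4O3

mol C = 3.811 g CO₂ ÷ 44.009 g/mol = 0.086596 mol
mol H = 2 × 1.040 g H₂O ÷ 18.015 g/mol = 0.11546 mol
mass O = 2.542 − (1.0401 + 0.11638) = 1.3855 g → mol O = 1.3855 ÷ 15.999 = 0.086600 mol
Divide by the smallest (0.086596 mol): C 1.000, H 1.333, O 1.000
Multiplying each by 3 gives whole numbers: C 3.00, H 4.00, O 3.00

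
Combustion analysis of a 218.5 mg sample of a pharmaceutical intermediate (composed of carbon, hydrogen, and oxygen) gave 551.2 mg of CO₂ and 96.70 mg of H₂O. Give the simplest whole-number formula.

C7H6O2

mol C = 0.5512 g CO₂ ÷ 44.009 g/mol = 0.012525 mol
mol H = 2 × 0.09670 g H₂O ÷ 18.015 g/mol = 0.010735 mol
mass O = 0.2185 − (0.15043 + 0.010821) = 0.057244 g → mol O = 0.057244 ÷ 15.999 = 0.0035780 mol
Divide by the smallest (0.0035780 mol): C 3.500, H 3.000, O 1.000
Multiplying each by 2 gives whole numbers: C 7.00, H 6.00, O 2.00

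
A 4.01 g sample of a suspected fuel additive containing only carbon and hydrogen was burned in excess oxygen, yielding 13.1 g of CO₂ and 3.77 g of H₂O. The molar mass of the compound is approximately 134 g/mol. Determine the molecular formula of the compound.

mol C = 13.1 g CO₂ ÷ 44.009 g/mol = 0.2977 mol
mol H = 2 × 3.77 g H₂O ÷ 18.015 g/mol = 0.4185 mol
Divide by the smallest (0.2977 mol): C 1.000, H 1.406
Multiplying each by 5 gives whole numbers: C 5.00, H 7.03
Empirical formula: C5H7
Empirical-formula mass = 67.11 g/mol; 134 ÷ 67.11 ≈ 2, so the molecular formula is C10H14.

C10H14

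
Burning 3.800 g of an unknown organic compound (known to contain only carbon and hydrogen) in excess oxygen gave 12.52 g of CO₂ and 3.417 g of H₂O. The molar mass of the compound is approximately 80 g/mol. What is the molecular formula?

C6H8

mol C = 12.52 g CO₂ ÷ 44.009 g/mol = 0.28449 mol
mol H = 2 × 3.417 g H₂O ÷ 18.015 g/mol = 0.37935 mol
Divide by the smallest (0.28449 mol): C 1.000, H 1.333
Multiplying each by 3 gives whole numbers: C 3.00, H 4.00
Empirical formula: C3H4
Empirical-formula mass = 40.06 g/mol; 80 ÷ 40.06 ≈ 2, so the molecular formula is C6H8.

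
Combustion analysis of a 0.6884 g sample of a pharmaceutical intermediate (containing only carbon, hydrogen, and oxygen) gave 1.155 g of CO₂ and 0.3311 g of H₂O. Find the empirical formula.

mol C = 1.155 g CO₂ ÷ 44.009 g/mol = 0.026245 mol
mol H = 2 × 0.3311 g H₂O ÷ 18.015 g/mol = 0.036758 mol
mass O = 0.6884 − (0.31522 + 0.037052) = 0.33612 g → mol O = 0.33612 ÷ 15.999 = 0.021009 mol
Divide by the smallest (0.021009 mol): C 1.249, H 1.750, O 1.000
Multiplying each by 4 gives whole numbers: C 5.00, H 7.00, O 4.00

C5H7O4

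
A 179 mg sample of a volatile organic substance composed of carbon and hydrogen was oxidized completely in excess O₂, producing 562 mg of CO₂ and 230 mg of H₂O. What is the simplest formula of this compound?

mol C = 0.562 g CO₂ ÷ 44.009 g/mol = 0.01277 mol
mol H = 2 × 0.230 g H₂O ÷ 18.015 g/mol = 0.02553 mol
Divide by the smallest (0.01277 mol): C 1.000, H 2.000

CH2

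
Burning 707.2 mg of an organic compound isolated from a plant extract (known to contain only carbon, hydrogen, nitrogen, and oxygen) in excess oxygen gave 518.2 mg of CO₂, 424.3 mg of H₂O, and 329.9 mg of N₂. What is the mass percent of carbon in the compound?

20.00%

mol C = 0.5182 g CO₂ ÷ 44.009 g/mol = 0.011775 mol
mol H = 2 × 0.4243 g H₂O ÷ 18.015 g/mol = 0.047105 mol
mol N = 2 × 0.3299 g N₂ ÷ 28.014 g/mol = 0.023553 mol
mass O = 0.7072 − (0.14143 + 0.047482 + 0.32990) = 0.18839 g → mol O = 0.18839 ÷ 15.999 = 0.011775 mol
mass % C = 0.14143 g ÷ 0.7072 g × 100%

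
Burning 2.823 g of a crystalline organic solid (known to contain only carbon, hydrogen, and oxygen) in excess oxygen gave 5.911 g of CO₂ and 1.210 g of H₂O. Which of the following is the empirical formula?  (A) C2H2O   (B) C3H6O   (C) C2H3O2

(A) C2H2O

mol C = 5.911 g CO₂ ÷ 44.009 g/mol = 0.13431 mol
mol H = 2 × 1.210 g H₂O ÷ 18.015 g/mol = 0.13433 mol
mass O = 2.823 − (1.6132 + 0.13541) = 1.0744 g → mol O = 1.0744 ÷ 15.999 = 0.067151 mol
Divide by the smallest (0.067151 mol): C 2.000, H 2.000, O 1.000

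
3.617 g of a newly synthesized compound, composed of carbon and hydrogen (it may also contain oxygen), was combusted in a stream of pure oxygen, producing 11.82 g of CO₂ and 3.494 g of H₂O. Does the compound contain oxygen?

mol C = 11.82 g CO₂ ÷ 44.009 g/mol = 0.26858 mol
mol H = 2 × 3.494 g H₂O ÷ 18.015 g/mol = 0.38790 mol
C and H together account for 3.6169 g — essentially the entire 3.617 g sample — so the compound contains no oxygen.

no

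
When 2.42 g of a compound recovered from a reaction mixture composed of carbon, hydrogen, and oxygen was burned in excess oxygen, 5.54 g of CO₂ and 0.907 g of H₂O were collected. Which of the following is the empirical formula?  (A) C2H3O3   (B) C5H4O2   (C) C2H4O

(B) C5H4O2

mol C = 5.54 g CO₂ ÷ 44.009 g/mol = 0.1259 mol
mol H = 2 × 0.907 g H₂O ÷ 18.015 g/mol = 0.1007 mol
mass O = 2.42 − (1.512 + 0.1015) = 0.8065 g → mol O = 0.8065 ÷ 15.999 = 0.05041 mol
Divide by the smallest (0.05041 mol): C 2.497, H 1.997, O 1.000
Multiplying each by 2 gives whole numbers: C 4.99, H 3.99, O 2.00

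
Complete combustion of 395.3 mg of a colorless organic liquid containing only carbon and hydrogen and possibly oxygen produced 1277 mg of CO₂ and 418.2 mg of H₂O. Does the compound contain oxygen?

mol C = 1.277 g CO₂ ÷ 44.009 g/mol = 0.029017 mol
mol H = 2 × 0.4182 g H₂O ÷ 18.015 g/mol = 0.046428 mol
C and H together account for 0.39532 g — essentially the entire 0.3953 g sample — so the compound contains no oxygen.

no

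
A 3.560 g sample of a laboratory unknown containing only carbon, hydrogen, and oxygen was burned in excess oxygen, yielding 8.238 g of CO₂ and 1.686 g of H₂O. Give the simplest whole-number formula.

mol C = 8.238 g CO₂ ÷ 44.009 g/mol = 0.18719 mol
mol H = 2 × 1.686 g H₂O ÷ 18.015 g/mol = 0.18718 mol
mass O = 3.560 − (2.2483 + 0.18867) = 1.1230 g → mol O = 1.1230 ÷ 15.999 = 0.070192 mol
Divide by the smallest (0.070192 mol): C 2.667, H 2.667, O 1.000
Multiplying each by 3 gives whole numbers: C 8.00, H 8.00, O 3.00

C8H8O3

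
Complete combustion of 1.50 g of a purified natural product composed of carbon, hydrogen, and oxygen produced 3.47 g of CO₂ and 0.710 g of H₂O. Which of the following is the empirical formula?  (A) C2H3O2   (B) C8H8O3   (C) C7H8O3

(B) C8H8O3

mol C = 3.47 g CO₂ ÷ 44.009 g/mol = 0.07885 mol
mol H = 2 × 0.710 g H₂O ÷ 18.015 g/mol = 0.07882 mol
mass O = 1.50 − (0.9470 + 0.07945) = 0.4735 g → mol O = 0.4735 ÷ 15.999 = 0.02960 mol
Divide by the smallest (0.02960 mol): C 2.664, H 2.663, O 1.000
Multiplying each by 3 gives whole numbers: C 7.99, H 7.99, O 3.00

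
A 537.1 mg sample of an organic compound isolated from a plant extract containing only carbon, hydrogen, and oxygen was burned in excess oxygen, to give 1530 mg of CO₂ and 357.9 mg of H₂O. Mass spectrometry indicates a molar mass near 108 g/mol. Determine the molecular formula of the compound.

mol C = 1.530 g CO₂ ÷ 44.009 g/mol = 0.034766 mol
mol H = 2 × 0.3579 g H₂O ÷ 18.015 g/mol = 0.039734 mol
mass O = 0.5371 − (0.41757 + 0.040051) = 0.079479 g → mol O = 0.079479 ÷ 15.999 = 0.0049677 mol
Divide by the smallest (0.0049677 mol): C 6.998, H 7.998, O 1.000
Empirical formula: C7H8O
Empirical-formula mass = 108.14 g/mol; 108 ÷ 108.14 ≈ 1, so the molecular formula is C7H8O.

C7H8O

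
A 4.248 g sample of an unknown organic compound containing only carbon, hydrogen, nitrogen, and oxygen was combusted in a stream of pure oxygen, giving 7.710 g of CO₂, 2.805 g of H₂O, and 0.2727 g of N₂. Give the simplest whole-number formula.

C9H16NO5

mol C = 7.710 g CO₂ ÷ 44.009 g/mol = 0.17519 mol
mol H = 2 × 2.805 g H₂O ÷ 18.015 g/mol = 0.31141 mol
mol N = 2 × 0.2727 g N₂ ÷ 28.014 g/mol = 0.019469 mol
mass O = 4.248 − (2.1042 + 0.31390 + 0.27270) = 1.5572 g → mol O = 1.5572 ÷ 15.999 = 0.097330 mol
Divide by the smallest (0.019469 mol): C 8.999, H 15.995, N 1.000, O 4.999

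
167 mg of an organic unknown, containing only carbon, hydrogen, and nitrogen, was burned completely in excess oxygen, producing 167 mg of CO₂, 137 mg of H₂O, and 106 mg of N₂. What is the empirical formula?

mol C = 0.167 g CO₂ ÷ 44.009 g/mol = 0.003795 mol
mol H = 2 × 0.137 g H₂O ÷ 18.015 g/mol = 0.01521 mol
mol N = 2 × 0.106 g N₂ ÷ 28.014 g/mol = 0.007568 mol
Divide by the smallest (0.003795 mol): C 1.000, H 4.008, N 1.994

CH4N2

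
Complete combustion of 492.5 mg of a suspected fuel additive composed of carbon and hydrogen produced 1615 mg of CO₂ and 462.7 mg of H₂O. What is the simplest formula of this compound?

C5H7

mol C = 1.615 g CO₂ ÷ 44.009 g/mol = 0.036697 mol
mol H = 2 × 0.4627 g H₂O ÷ 18.015 g/mol = 0.051368 mol
Divide by the smallest (0.036697 mol): C 1.000, H 1.400
Multiplying each by 5 gives whole numbers: C 5.00, H 7.00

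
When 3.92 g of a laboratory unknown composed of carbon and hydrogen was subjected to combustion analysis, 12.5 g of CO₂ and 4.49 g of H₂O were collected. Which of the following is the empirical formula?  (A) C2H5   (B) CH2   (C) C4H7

(C) C4H7

mol C = 12.5 g CO₂ ÷ 44.009 g/mol = 0.2840 mol
mol H = 2 × 4.49 g H₂O ÷ 18.015 g/mol = 0.4985 mol
Divide by the smallest (0.2840 mol): C 1.000, H 1.755
Multiplying each by 4 gives whole numbers: C 4.00, H 7.02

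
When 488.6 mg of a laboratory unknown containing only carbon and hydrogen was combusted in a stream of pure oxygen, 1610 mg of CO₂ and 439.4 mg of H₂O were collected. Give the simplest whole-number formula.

mol C = 1.610 g CO₂ ÷ 44.009 g/mol = 0.036583 mol
mol H = 2 × 0.4394 g H₂O ÷ 18.015 g/mol = 0.048782 mol
Divide by the smallest (0.036583 mol): C 1.000, H 1.333
Multiplying each by 3 gives whole numbers: C 3.00, H 4.00

C3H4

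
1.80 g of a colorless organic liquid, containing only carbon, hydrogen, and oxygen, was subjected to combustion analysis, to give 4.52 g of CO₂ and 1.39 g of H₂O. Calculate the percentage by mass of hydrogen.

8.6%

mol C = 4.52 g CO₂ ÷ 44.009 g/mol = 0.1027 mol
mol H = 2 × 1.39 g H₂O ÷ 18.015 g/mol = 0.1543 mol
mass O = 1.80 − (1.234 + 0.1556) = 0.4108 g → mol O = 0.4108 ÷ 15.999 = 0.02568 mol
mass % H = 0.1556 g ÷ 1.80 g × 100%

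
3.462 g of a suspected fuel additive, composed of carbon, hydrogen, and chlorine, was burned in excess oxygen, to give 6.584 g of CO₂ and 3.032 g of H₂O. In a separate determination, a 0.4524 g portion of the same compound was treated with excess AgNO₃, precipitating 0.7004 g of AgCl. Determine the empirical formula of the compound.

C4H9Cl

mol C = 6.584 g CO₂ ÷ 44.009 g/mol = 0.14961 mol
mol H = 2 × 3.032 g H₂O ÷ 18.015 g/mol = 0.33661 mol
From the AgCl data: mol Cl per gram of compound = (0.7004 ÷ 143.318) ÷ 0.4524 = 0.010802 mol/g, so in the 3.462 g combustion sample mol Cl = 0.037398 mol
Divide by the smallest (0.037398 mol): C 4.000, H 9.001, Cl 1.000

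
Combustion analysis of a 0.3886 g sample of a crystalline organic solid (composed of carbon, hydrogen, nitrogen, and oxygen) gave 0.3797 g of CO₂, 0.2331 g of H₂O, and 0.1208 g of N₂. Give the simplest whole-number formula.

CH3NO

mol C = 0.3797 g CO₂ ÷ 44.009 g/mol = 0.0086278 mol
mol H = 2 × 0.2331 g H₂O ÷ 18.015 g/mol = 0.025878 mol
mol N = 2 × 0.1208 g N₂ ÷ 28.014 g/mol = 0.0086243 mol
mass O = 0.3886 − (0.10363 + 0.026085 + 0.12080) = 0.13809 g → mol O = 0.13809 ÷ 15.999 = 0.0086309 mol
Divide by the smallest (0.0086243 mol): C 1.000, H 3.001, N 1.000, O 1.001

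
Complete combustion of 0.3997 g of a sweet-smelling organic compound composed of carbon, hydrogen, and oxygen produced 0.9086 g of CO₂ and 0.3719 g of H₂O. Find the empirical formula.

C3H6O

mol C = 0.9086 g CO₂ ÷ 44.009 g/mol = 0.020646 mol
mol H = 2 × 0.3719 g H₂O ÷ 18.015 g/mol = 0.041288 mol
mass O = 0.3997 − (0.24798 + 0.041618) = 0.11011 g → mol O = 0.11011 ÷ 15.999 = 0.0068820 mol
Divide by the smallest (0.0068820 mol): C 3.000, H 5.999, O 1.000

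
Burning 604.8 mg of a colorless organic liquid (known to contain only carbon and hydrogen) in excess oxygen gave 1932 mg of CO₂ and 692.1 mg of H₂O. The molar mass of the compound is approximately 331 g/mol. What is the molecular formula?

mol C = 1.932 g CO₂ ÷ 44.009 g/mol = 0.043900 mol
mol H = 2 × 0.6921 g H₂O ÷ 18.015 g/mol = 0.076836 mol
Divide by the smallest (0.043900 mol): C 1.000, H 1.750
Multiplying each by 4 gives whole numbers: C 4.00, H 7.00
Empirical formula: C4H7
Empirical-formula mass = 55.10 g/mol; 331 ÷ 55.10 ≈ 6, so the molecular formula is C24H42.

C24H42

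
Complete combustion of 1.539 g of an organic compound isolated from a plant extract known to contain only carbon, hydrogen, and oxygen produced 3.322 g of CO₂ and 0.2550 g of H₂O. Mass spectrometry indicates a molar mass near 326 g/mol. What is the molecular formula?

mol C = 3.322 g CO₂ ÷ 44.009 g/mol = 0.075485 mol
mol H = 2 × 0.2550 g H₂O ÷ 18.015 g/mol = 0.028310 mol
mass O = 1.539 − (0.90665 + 0.028536) = 0.60382 g → mol O = 0.60382 ÷ 15.999 = 0.037741 mol
Divide by the smallest (0.028310 mol): C 2.666, H 1.000, O 1.333
Multiplying each by 3 gives whole numbers: C 8.00, H 3.00, O 4.00
Empirical formula: C8H3O4
Empirical-formula mass = 163.11 g/mol; 326 ÷ 163.11 ≈ 2, so the molecular formula is C16H6O8.

C16H6O8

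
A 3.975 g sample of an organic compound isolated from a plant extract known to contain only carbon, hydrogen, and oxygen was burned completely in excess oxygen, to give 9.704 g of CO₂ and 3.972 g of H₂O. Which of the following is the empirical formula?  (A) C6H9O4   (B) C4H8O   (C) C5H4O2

(B) C4H8O

mol C = 9.704 g CO₂ ÷ 44.009 g/mol = 0.22050 mol
mol H = 2 × 3.972 g H₂O ÷ 18.015 g/mol = 0.44097 mol
mass O = 3.975 − (2.6484 + 0.44449) = 0.88208 g → mol O = 0.88208 ÷ 15.999 = 0.055133 mol
Divide by the smallest (0.055133 mol): C 3.999, H 7.998, O 1.000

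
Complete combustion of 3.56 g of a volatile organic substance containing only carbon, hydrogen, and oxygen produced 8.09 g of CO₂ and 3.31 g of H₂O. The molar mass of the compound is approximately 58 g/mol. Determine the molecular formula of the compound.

mol C = 8.09 g CO₂ ÷ 44.009 g/mol = 0.1838 mol
mol H = 2 × 3.31 g H₂O ÷ 18.015 g/mol = 0.3675 mol
mass O = 3.56 − (2.208 + 0.3704) = 0.9817 g → mol O = 0.9817 ÷ 15.999 = 0.06136 mol
Divide by the smallest (0.06136 mol): C 2.996, H 5.989, O 1.000
Empirical formula: C3H6O
Empirical-formula mass = 58.08 g/mol; 58 ÷ 58.08 ≈ 1, so the molecular formula is C3H6O.

C3H6O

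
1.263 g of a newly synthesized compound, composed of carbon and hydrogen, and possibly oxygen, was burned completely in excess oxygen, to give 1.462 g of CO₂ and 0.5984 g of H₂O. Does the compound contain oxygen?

mol C = 1.462 g CO₂ ÷ 44.009 g/mol = 0.033220 mol
mol H = 2 × 0.5984 g H₂O ÷ 18.015 g/mol = 0.066434 mol
C and H account for only 0.46598 g of the 1.263 g sample; the remaining 0.79702 g must be oxygen.

yes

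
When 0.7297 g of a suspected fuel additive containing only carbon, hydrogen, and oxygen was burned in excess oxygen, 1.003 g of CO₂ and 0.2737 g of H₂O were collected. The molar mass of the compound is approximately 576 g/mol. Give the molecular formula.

C18H24O21

mol C = 1.003 g CO₂ ÷ 44.009 g/mol = 0.022791 mol
mol H = 2 × 0.2737 g H₂O ÷ 18.015 g/mol = 0.030386 mol
mass O = 0.7297 − (0.27374 + 0.030629) = 0.42533 g → mol O = 0.42533 ÷ 15.999 = 0.026585 mol
Divide by the smallest (0.022791 mol): C 1.000, H 1.333, O 1.166
Multiplying each by 6 gives whole numbers: C 6.00, H 8.00, O 7.00
Empirical formula: C6H8O7
Empirical-formula mass = 192.12 g/mol; 576 ÷ 192.12 ≈ 3, so the molecular formula is C18H24O21.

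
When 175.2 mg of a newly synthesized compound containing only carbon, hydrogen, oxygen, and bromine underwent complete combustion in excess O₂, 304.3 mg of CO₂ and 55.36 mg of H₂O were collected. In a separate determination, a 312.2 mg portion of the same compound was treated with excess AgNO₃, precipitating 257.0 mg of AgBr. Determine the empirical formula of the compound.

C9H8BrO2

mol C = 0.3043 g CO₂ ÷ 44.009 g/mol = 0.0069145 mol
mol H = 2 × 0.05536 g H₂O ÷ 18.015 g/mol = 0.0061460 mol
From the AgBr data: mol Br per gram of compound = (0.2570 ÷ 187.772) ÷ 0.3122 = 0.0043840 mol/g, so in the 0.1752 g combustion sample mol Br = 0.00076807 mol
mass O = 0.1752 − (0.083050 + 0.0061952 + 0.061372) = 0.024583 g → mol O = 0.024583 ÷ 15.999 = 0.0015365 mol
Divide by the smallest (0.00076807 mol): C 9.002, H 8.002, Br 1.000, O 2.000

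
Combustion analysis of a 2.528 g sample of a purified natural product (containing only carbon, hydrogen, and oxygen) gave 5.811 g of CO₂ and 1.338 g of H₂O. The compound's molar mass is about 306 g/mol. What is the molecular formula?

C16H18O6

mol C = 5.811 g CO₂ ÷ 44.009 g/mol = 0.13204 mol
mol H = 2 × 1.338 g H₂O ÷ 18.015 g/mol = 0.14854 mol
mass O = 2.528 − (1.5859 + 0.14973) = 0.79232 g → mol O = 0.79232 ÷ 15.999 = 0.049523 mol
Divide by the smallest (0.049523 mol): C 2.666, H 2.999, O 1.000
Multiplying each by 3 gives whole numbers: C 8.00, H 9.00, O 3.00
Empirical formula: C8H9O3
Empirical-formula mass = 153.16 g/mol; 306 ÷ 153.16 ≈ 2, so the molecular formula is C16H18O6.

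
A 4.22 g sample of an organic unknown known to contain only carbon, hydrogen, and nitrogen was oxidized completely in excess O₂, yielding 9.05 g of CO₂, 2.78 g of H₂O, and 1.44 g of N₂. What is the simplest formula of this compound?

mol C = 9.05 g CO₂ ÷ 44.009 g/mol = 0.2056 mol
mol H = 2 × 2.78 g H₂O ÷ 18.015 g/mol = 0.3086 mol
mol N = 2 × 1.44 g N₂ ÷ 28.014 g/mol = 0.1028 mol
Divide by the smallest (0.1028 mol): C 2.000, H 3.002, N 1.000

C2H3N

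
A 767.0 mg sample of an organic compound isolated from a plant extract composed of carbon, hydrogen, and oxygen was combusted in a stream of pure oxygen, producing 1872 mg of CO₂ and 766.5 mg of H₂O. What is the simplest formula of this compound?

C4H8O

mol C = 1.872 g CO₂ ÷ 44.009 g/mol = 0.042537 mol
mol H = 2 × 0.7665 g H₂O ÷ 18.015 g/mol = 0.085096 mol
mass O = 0.7670 − (0.51091 + 0.085777) = 0.17031 g → mol O = 0.17031 ÷ 15.999 = 0.010645 mol
Divide by the smallest (0.010645 mol): C 3.996, H 7.994, O 1.000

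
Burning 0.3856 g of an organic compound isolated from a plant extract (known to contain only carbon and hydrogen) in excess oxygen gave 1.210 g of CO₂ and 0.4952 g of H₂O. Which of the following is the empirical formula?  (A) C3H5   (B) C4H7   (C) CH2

(C) CH2

mol C = 1.210 g CO₂ ÷ 44.009 g/mol = 0.027494 mol
mol H = 2 × 0.4952 g H₂O ÷ 18.015 g/mol = 0.054976 mol
Divide by the smallest (0.027494 mol): C 1.000, H 2.000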